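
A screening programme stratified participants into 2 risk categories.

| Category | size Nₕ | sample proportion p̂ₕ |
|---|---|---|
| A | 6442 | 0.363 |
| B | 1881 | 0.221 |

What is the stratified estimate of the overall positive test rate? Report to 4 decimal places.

Wₕ = Nₕ/N with N = 8323: 0.7740, 0.2260.
p̂_st = 0.7740·0.363 + 0.2260·0.221 ≈ 0.330908... → 0.3309.

0.3309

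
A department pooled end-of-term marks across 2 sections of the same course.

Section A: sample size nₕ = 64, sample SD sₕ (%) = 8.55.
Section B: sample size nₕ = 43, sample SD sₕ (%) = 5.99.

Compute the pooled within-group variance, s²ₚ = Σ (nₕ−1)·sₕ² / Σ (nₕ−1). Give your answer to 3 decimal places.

A: (64−1)·8.55² = 63·73.1025 = 4605.4575
B: (43−1)·5.99² = 42·35.8801 = 1506.9642
Numerator = 6112.4217; denominator = Σ(nₕ−1) = 105.
s²ₚ = 6112.4217/105 = 58.21354 → 58.214.

58.214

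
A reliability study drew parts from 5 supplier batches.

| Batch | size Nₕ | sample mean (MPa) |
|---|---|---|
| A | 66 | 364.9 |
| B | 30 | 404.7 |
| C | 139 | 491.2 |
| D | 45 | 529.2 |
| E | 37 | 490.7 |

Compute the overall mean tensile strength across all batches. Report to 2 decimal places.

462.05

N = 317; weights Wₕ = Nₕ/N = (0.2082, 0.0946, 0.4385, 0.1420, 0.1167).
x̄_st = Σ Wₕ·x̄ₕ = 0.2082·364.9 + 0.0946·404.7 + 0.4385·491.2 + 0.1420·529.2 + 0.1167·490.7 ≈ 462.0539...
→ 462.05.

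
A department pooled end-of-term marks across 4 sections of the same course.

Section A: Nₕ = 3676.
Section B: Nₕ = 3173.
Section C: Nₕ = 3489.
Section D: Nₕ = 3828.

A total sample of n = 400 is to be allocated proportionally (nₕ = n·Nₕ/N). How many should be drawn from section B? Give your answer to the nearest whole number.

N = 3676 + 3173 + 3489 + 3828 = 14166.
n_B = 400·3173/14166 = 89.595... → 90.

90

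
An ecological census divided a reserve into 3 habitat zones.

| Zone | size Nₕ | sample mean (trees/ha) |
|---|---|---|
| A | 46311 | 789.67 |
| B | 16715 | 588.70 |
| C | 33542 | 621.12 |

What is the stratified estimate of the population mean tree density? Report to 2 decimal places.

N = 46311 + 16715 + 33542 = 96568.
The stratified mean weights each stratum mean by its population share Nₕ/N.
Σ Nₕx̄ₕ = 46311·789.67 + 16715·588.70 + 33542·621.12 = 36570407.37 + 9840120.5 + 20833607.04 = 67244134.91.
Divide by N: 67244134.91 / 96568 = 696.3397... → 696.34.

696.34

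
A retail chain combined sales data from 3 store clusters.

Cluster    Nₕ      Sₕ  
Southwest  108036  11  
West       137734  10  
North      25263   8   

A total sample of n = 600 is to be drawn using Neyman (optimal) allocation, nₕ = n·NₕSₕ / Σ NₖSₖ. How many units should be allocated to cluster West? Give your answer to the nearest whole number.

Σ NₕSₕ = 108036·11 + 137734·10 + 25263·8 = 2767840.
Share for West: 1377340/2767840 = 0.49762.
n_West = 600 × 0.49762 = 298.574... → 299.

299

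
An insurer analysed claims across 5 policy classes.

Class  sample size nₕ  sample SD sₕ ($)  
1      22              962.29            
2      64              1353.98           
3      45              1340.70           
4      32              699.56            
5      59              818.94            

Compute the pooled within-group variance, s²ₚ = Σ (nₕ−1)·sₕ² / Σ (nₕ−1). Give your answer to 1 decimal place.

Degrees of freedom: 21 + 63 + 44 + 31 + 58 = 217.
Σ(nₕ−1)sₕ² = 21·926002.0441 + 63·1833261.8404 + 44·1797476.49 + 31·489384.1936 + 58·670662.7236 = 268099852.4017.
s²ₚ = 268099852.4017 / 217 = 1235483.191... → 1235483.2.

1235483.2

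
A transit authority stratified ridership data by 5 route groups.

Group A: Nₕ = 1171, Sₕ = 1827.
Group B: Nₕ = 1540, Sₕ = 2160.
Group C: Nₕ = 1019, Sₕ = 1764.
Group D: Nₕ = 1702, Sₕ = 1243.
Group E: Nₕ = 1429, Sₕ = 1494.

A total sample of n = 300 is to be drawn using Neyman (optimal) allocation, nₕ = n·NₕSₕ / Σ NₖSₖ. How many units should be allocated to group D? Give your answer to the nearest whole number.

55

A: NₕSₕ = 1171·1827 = 2139417
B: NₕSₕ = 1540·2160 = 3326400
C: NₕSₕ = 1019·1764 = 1797516
D: NₕSₕ = 1702·1243 = 2115586
E: NₕSₕ = 1429·1494 = 2134926
Σ NₕSₕ = 11513845.
n_D = 300·2115586/11513845 = 55.123... → 55.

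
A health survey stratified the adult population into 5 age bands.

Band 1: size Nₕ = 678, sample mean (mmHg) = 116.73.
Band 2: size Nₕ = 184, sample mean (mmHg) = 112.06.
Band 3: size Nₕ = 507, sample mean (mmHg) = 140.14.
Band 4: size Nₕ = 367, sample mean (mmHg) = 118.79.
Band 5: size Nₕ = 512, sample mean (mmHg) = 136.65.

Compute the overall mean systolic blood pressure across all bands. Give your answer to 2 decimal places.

126.50

N = 2248; weights Wₕ = Nₕ/N = (0.3016, 0.0819, 0.2255, 0.1633, 0.2278).
x̄_st = Σ Wₕ·x̄ₕ = 0.3016·116.73 + 0.0819·112.06 + 0.2255·140.14 + 0.1633·118.79 + 0.2278·136.65 ≈ 126.5008...
→ 126.50.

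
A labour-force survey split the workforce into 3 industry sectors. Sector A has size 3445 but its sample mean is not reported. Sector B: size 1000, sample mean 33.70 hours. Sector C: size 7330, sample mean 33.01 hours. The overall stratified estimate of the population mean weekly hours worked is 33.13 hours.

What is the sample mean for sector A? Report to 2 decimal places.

33.22

Σ Nₕx̄ₕ = N·μ, so 3445·x̄_A = 11775·33.13 − (1000·33.70 + 7330·33.01).
= 390105.75 − 275663.3 = 114442.45.
x̄_A = 114442.45 / 3445 = 33.2199... → 33.22.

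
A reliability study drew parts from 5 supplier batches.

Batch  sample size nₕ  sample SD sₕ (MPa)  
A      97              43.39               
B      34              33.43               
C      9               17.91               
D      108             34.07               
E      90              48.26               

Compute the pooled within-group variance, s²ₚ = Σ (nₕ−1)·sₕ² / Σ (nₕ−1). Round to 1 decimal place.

A: (97−1)·43.39² = 96·1882.6921 = 180738.4416
B: (34−1)·33.43² = 33·1117.5649 = 36879.6417
C: (9−1)·17.91² = 8·320.7681 = 2566.1448
D: (108−1)·34.07² = 107·1160.7649 = 124201.8443
E: (90−1)·48.26² = 89·2329.0276 = 207283.4564
Numerator = 551669.5288; denominator = Σ(nₕ−1) = 333.
s²ₚ = 551669.5288/333 = 1656.665... → 1656.7.

1656.7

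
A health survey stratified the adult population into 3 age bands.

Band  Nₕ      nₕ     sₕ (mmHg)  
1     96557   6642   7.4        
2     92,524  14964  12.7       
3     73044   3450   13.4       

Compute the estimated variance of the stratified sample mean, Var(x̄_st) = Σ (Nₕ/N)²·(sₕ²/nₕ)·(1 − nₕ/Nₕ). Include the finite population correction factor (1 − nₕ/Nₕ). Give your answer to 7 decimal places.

0.0060181

N = 262125. Term for each stratum: Wₕ²sₕ²/nₕ·(1−nₕ/Nₕ).
Var(x̄_st) = 0.0010417502 + 0.0011257321 + 0.0038506138 = 0.0060180961 → 0.0060181.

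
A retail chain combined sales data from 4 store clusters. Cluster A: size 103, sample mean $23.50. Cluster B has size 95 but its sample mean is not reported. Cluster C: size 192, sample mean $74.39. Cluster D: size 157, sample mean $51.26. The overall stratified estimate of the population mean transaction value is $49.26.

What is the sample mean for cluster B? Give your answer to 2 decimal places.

23.09

N = 103 + 95 + 192 + 157 = 547.
Overall total = μ·N = 49.26·547 = 26945.22.
Subtract the known strata: 103·23.50 + 192·74.39 + 157·51.26 = 24751.2.
Remaining total for cluster B: 26945.22 − 24751.2 = 2194.02.
Divide by its size: 2194.02 / 95 = 23.0949... → 23.09.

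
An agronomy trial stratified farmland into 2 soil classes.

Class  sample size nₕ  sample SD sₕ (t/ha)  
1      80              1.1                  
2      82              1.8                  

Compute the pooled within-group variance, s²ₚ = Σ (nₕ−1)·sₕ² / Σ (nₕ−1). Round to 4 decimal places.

2.2377

1: (80−1)·1.1² = 79·1.21 = 95.59
2: (82−1)·1.8² = 81·3.24 = 262.44
Numerator = 358.03; denominator = Σ(nₕ−1) = 160.
s²ₚ = 358.03/160 = 2.237688... → 2.2377.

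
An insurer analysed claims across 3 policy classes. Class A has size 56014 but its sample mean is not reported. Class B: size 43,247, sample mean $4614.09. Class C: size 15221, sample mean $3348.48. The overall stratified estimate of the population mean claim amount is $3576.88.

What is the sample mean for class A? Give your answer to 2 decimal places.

2838.14

N = 56014 + 43247 + 15221 = 114482.
Overall total = μ·N = 3576.88·114482 = 409488376.16.
Subtract the known strata: 43247·4614.09 + 15221·3348.48 = 250512764.31.
Remaining total for class A: 409488376.16 − 250512764.31 = 158975611.85.
Divide by its size: 158975611.85 / 56014 = 2838.1407... → 2838.14.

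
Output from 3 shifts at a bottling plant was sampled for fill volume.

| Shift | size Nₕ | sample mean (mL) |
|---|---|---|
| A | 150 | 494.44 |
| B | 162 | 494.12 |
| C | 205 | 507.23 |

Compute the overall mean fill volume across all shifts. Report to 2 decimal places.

x̄_st = (Σ Nₕx̄ₕ) / (Σ Nₕ) = (150·494.44 + 162·494.12 + 205·507.23) / 517
= 258195.59 / 517 = 499.4112... → 499.41.

499.41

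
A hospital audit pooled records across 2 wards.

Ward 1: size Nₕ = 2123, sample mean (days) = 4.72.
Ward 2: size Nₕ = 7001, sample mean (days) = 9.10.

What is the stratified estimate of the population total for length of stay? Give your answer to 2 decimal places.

73729.66

1: 2123·4.72 = 10020.56
2: 7001·9.10 = 63709.1
τ̂ = Σ Nₕx̄ₕ = 73729.66.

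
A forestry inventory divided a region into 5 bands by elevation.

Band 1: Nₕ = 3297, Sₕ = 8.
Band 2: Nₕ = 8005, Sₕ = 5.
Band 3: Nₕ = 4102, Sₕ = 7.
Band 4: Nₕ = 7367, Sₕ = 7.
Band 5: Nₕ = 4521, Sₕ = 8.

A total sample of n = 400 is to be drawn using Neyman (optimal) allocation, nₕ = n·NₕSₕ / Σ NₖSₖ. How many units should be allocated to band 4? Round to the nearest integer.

1: NₕSₕ = 3297·8 = 26376
2: NₕSₕ = 8005·5 = 40025
3: NₕSₕ = 4102·7 = 28714
4: NₕSₕ = 7367·7 = 51569
5: NₕSₕ = 4521·8 = 36168
Σ NₕSₕ = 182852.
n_4 = 400·51569/182852 = 112.810... → 113.

113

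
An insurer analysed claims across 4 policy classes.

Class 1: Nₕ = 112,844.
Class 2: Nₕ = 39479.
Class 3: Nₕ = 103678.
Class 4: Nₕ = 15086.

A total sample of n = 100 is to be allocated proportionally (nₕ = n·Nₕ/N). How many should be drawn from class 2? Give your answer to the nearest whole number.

15

Share of class 2 = 39479/271087 = 0.14563.
Allocate 100 × 0.14563 = 14.563... → 15.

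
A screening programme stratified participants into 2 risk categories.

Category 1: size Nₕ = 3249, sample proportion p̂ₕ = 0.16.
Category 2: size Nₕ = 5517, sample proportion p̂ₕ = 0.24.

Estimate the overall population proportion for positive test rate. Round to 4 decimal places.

N = 3249 + 5517 = 8766.
Overall proportion = Σ (Nₕ/N)·p̂ₕ.
Σ Nₕp̂ₕ = 519.84 + 1324.08 = 1843.92.
1843.92 / 8766 = 0.210349... → 0.2103.

0.2103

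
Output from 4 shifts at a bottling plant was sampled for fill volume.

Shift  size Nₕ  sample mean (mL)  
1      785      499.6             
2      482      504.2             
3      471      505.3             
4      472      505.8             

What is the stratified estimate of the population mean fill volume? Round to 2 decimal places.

x̄_st = (Σ Nₕx̄ₕ) / (Σ Nₕ) = (785·499.6 + 482·504.2 + 471·505.3 + 472·505.8) / 2210
= 1111944.3 / 2210 = 503.1422... → 503.14.

503.14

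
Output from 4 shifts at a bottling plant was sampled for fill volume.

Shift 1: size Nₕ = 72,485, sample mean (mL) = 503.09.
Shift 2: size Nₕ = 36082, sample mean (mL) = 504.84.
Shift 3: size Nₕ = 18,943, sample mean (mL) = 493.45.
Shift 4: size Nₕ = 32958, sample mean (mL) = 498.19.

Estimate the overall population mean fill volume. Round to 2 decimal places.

501.34

x̄_st = (Σ Nₕx̄ₕ) / (Σ Nₕ) = (72485·503.09 + 36082·504.84 + 18943·493.45 + 32958·498.19) / 160468
= 80448884.9 / 160468 = 501.3391... → 501.34.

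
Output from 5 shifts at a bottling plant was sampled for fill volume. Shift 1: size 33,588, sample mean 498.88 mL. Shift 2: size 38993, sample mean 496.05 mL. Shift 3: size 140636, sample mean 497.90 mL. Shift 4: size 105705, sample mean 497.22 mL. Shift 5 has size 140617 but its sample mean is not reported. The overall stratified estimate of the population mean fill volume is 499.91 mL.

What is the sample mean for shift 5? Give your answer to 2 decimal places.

N = 33588 + 38993 + 140636 + 105705 + 140617 = 459539.
Overall total = μ·N = 499.91·459539 = 229728141.49.
Subtract the known strata: 33588·498.88 + 38993·496.05 + 140636·497.90 + 105705·497.22 = 158680163.59.
Remaining total for shift 5: 229728141.49 − 158680163.59 = 71047977.9.
Divide by its size: 71047977.9 / 140617 = 505.2588... → 505.26.

505.26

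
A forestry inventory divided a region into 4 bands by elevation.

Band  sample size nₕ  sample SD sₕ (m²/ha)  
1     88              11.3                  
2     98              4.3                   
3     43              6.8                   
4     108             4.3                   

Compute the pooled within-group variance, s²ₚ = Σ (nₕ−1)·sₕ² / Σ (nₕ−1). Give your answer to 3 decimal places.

Degrees of freedom: 87 + 97 + 42 + 107 = 333.
Σ(nₕ−1)sₕ² = 87·127.69 + 97·18.49 + 42·46.24 + 107·18.49 = 16823.07.
s²ₚ = 16823.07 / 333 = 50.51973... → 50.520.

50.520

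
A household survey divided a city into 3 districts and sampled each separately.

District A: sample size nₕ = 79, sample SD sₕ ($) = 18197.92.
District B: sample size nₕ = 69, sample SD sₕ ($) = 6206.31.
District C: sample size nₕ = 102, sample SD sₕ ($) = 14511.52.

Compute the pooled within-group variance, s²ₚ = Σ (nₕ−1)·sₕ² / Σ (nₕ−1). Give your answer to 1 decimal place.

201291755.4

Degrees of freedom: 78 + 68 + 101 = 247.
Σ(nₕ−1)sₕ² = 78·331164292.3264 + 68·38518283.8161 + 101·210584212.7104 = 49719063584.7044.
s²ₚ = 49719063584.7044 / 247 = 201291755.404... → 201291755.4.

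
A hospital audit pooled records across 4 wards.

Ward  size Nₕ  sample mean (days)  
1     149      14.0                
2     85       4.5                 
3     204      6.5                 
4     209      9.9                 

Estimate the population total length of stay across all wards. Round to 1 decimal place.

Population total = Σ Nₕ·x̄ₕ (each stratum's size times its mean).
149·14.0 + 85·4.5 + 204·6.5 + 209·9.9 = 2086 + 382.5 + 1326 + 2069.1 = 5863.6.

5863.6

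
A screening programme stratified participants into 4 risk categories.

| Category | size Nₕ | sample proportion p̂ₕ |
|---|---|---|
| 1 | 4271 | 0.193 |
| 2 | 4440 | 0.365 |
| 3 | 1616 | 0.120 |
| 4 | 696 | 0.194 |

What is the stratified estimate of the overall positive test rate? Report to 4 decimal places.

0.2516

N = 4271 + 4440 + 1616 + 696 = 11023.
Overall proportion = Σ (Nₕ/N)·p̂ₕ.
Σ Nₕp̂ₕ = 824.303 + 1620.6 + 193.92 + 135.024 = 2773.847.
2773.847 / 11023 = 0.251642... → 0.2516.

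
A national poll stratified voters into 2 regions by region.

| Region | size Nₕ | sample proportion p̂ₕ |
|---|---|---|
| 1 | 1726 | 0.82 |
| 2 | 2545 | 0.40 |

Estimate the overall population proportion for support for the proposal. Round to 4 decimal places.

N = 1726 + 2545 = 4271.
Overall proportion = Σ (Nₕ/N)·p̂ₕ.
Σ Nₕp̂ₕ = 1415.32 + 1018 = 2433.32.
2433.32 / 4271 = 0.569731... → 0.5697.

0.5697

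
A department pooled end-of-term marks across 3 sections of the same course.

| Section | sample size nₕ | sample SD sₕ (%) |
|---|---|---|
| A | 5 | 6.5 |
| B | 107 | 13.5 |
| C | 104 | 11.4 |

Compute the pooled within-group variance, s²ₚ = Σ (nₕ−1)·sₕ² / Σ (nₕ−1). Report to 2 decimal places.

Degrees of freedom: 4 + 106 + 103 = 213.
Σ(nₕ−1)sₕ² = 4·42.25 + 106·182.25 + 103·129.96 = 32873.38.
s²ₚ = 32873.38 / 213 = 154.3351... → 154.34.

154.34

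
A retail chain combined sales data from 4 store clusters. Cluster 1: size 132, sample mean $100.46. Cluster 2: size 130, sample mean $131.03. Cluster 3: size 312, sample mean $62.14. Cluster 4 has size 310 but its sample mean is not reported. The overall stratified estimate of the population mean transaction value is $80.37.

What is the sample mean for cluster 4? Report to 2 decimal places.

Σ Nₕx̄ₕ = N·μ, so 310·x̄_4 = 884·80.37 − (132·100.46 + 130·131.03 + 312·62.14).
= 71047.08 − 49682.3 = 21364.78.
x̄_4 = 21364.78 / 310 = 68.9186... → 68.92.

68.92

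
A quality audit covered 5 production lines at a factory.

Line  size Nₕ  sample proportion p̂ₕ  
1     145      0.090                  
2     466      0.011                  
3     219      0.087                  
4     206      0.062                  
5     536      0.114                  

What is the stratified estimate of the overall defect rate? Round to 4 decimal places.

Wₕ = Nₕ/N with N = 1572: 0.0922, 0.2964, 0.1393, 0.1310, 0.3410.
p̂_st = 0.0922·0.090 + 0.2964·0.011 + 0.1393·0.087 + 0.1310·0.062 + 0.3410·0.114 ≈ 0.070677... → 0.0707.

0.0707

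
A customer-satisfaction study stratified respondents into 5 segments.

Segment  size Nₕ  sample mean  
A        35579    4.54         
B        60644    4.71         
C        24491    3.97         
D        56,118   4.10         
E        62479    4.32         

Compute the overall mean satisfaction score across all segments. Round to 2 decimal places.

x̄_st = (Σ Nₕx̄ₕ) / (Σ Nₕ) = (35579·4.54 + 60644·4.71 + 24491·3.97 + 56118·4.10 + 62479·4.32) / 239311
= 1044384.25 / 239311 = 4.3641... → 4.36.

4.36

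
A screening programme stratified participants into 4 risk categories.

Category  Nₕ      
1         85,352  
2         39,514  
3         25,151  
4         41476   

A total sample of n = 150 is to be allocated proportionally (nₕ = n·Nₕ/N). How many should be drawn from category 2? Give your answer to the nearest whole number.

31

Share of category 2 = 39514/191493 = 0.20635.
Allocate 150 × 0.20635 = 30.952... → 31.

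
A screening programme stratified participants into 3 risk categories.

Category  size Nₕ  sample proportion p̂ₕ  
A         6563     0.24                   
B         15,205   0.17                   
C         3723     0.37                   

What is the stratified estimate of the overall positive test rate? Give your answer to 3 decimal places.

0.217

N = 6563 + 15205 + 3723 = 25491.
Overall proportion = Σ (Nₕ/N)·p̂ₕ.
Σ Nₕp̂ₕ = 1575.12 + 2584.85 + 1377.51 = 5537.48.
5537.48 / 25491 = 0.21723... → 0.217.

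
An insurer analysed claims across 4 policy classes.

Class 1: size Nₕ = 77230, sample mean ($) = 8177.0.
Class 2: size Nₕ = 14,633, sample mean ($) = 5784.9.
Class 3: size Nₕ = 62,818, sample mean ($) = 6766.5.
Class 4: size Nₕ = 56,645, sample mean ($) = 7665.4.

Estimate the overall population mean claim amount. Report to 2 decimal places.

7454.95

N = 211326; weights Wₕ = Nₕ/N = (0.3655, 0.0692, 0.2973, 0.2680).
x̄_st = Σ Wₕ·x̄ₕ = 0.3655·8177.0 + 0.0692·5784.9 + 0.2973·6766.5 + 0.2680·7665.4 ≈ 7454.9498...
→ 7454.95.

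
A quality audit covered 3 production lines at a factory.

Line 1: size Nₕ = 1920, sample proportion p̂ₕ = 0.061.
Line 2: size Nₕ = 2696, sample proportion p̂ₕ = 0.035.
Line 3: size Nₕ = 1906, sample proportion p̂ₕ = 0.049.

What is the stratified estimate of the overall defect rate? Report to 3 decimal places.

Wₕ = Nₕ/N with N = 6522: 0.2944, 0.4134, 0.2922.
p̂_st = 0.2944·0.061 + 0.4134·0.035 + 0.2922·0.049 ≈ 0.04675... → 0.047.

0.047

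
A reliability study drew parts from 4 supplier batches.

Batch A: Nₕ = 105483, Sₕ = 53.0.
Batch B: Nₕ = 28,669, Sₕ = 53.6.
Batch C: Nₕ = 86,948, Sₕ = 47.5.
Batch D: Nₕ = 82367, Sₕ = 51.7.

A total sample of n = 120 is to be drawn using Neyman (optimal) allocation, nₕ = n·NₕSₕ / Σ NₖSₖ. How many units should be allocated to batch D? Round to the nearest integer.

Σ NₕSₕ = 105483·53.0 + 28669·53.6 + 86948·47.5 + 82367·51.7 = 15515661.3.
Share for D: 4258373.9/15515661.3 = 0.27446.
n_D = 120 × 0.27446 = 32.935... → 33.

33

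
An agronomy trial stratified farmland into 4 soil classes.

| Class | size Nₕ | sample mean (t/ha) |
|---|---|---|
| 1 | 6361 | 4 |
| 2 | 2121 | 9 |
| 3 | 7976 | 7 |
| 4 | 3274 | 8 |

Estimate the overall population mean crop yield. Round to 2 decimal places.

N = 6361 + 2121 + 7976 + 3274 = 19732.
Weight each subgroup mean by Nₕ/N and sum.
Σ Nₕx̄ₕ = 6361·4 + 2121·9 + 7976·7 + 3274·8 = 25444 + 19089 + 55832 + 26192 = 126557.
Divide by N: 126557 / 19732 = 6.4138... → 6.41.

6.41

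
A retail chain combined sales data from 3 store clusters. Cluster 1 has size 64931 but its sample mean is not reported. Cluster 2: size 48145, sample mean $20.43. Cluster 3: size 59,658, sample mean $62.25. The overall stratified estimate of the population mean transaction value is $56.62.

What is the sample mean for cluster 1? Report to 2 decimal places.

78.28

Σ Nₕx̄ₕ = N·μ, so 64931·x̄_1 = 172734·56.62 − (48145·20.43 + 59658·62.25).
= 9780199.08 − 4697312.85 = 5082886.23.
x̄_1 = 5082886.23 / 64931 = 78.2813... → 78.28.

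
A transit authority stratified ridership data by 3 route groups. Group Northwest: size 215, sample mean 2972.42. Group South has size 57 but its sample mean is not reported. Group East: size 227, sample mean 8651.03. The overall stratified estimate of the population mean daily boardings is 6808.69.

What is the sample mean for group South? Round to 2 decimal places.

N = 215 + 57 + 227 = 499.
Overall total = μ·N = 6808.69·499 = 3397536.31.
Subtract the known strata: 215·2972.42 + 227·8651.03 = 2602854.11.
Remaining total for group South: 3397536.31 − 2602854.11 = 794682.2.
Divide by its size: 794682.2 / 57 = 13941.7930... → 13941.79.

13941.79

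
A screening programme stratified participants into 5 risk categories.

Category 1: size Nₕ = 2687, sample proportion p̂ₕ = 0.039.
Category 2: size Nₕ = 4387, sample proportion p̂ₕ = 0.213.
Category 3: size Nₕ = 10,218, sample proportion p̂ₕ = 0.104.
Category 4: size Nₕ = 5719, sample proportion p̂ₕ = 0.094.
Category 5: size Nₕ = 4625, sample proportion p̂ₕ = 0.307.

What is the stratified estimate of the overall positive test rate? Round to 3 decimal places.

0.147

N = 2687 + 4387 + 10218 + 5719 + 4625 = 27636.
Overall proportion = Σ (Nₕ/N)·p̂ₕ.
Σ Nₕp̂ₕ = 104.793 + 934.431 + 1062.672 + 537.586 + 1419.875 = 4059.357.
4059.357 / 27636 = 0.14689... → 0.147.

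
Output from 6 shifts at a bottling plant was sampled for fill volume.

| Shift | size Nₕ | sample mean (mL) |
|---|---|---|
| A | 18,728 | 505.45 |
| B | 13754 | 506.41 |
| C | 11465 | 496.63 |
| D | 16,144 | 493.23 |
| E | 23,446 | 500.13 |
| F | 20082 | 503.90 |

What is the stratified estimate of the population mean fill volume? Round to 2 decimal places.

501.19

x̄_st = (Σ Nₕx̄ₕ) / (Σ Nₕ) = (18728·505.45 + 13754·506.41 + 11465·496.63 + 16144·493.23 + 23446·500.13 + 20082·503.90) / 103619
= 51933166.59 / 103619 = 501.1935... → 501.19.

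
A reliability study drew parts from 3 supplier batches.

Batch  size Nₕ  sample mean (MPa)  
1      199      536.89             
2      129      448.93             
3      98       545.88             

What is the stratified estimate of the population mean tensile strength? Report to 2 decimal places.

N = 199 + 129 + 98 = 426.
The stratified mean weights each stratum mean by its population share Nₕ/N.
Σ Nₕx̄ₕ = 199·536.89 + 129·448.93 + 98·545.88 = 106841.11 + 57911.97 + 53496.24 = 218249.32.
Divide by N: 218249.32 / 426 = 512.3223... → 512.32.

512.32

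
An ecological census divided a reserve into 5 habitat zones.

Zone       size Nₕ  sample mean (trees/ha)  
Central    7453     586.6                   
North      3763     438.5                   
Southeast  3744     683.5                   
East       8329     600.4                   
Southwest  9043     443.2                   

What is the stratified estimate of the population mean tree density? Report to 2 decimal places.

544.03

N = 32332; weights Wₕ = Nₕ/N = (0.2305, 0.1164, 0.1158, 0.2576, 0.2797).
x̄_st = Σ Wₕ·x̄ₕ = 0.2305·586.6 + 0.1164·438.5 + 0.1158·683.5 + 0.2576·600.4 + 0.2797·443.2 ≈ 544.0313...
→ 544.03.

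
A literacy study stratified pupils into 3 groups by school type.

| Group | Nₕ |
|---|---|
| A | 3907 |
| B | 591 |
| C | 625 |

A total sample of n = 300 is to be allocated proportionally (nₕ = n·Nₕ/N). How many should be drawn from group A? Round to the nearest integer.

Share of group A = 3907/5123 = 0.76264.
Allocate 300 × 0.76264 = 228.792... → 229.

229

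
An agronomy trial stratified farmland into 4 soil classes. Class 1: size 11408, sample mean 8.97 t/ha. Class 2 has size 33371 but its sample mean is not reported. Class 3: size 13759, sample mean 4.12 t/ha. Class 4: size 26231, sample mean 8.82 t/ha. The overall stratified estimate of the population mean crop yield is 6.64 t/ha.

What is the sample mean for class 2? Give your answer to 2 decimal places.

5.17

Σ Nₕx̄ₕ = N·μ, so 33371·x̄_2 = 84769·6.64 − (11408·8.97 + 13759·4.12 + 26231·8.82).
= 562866.16 − 390374.26 = 172491.9.
x̄_2 = 172491.9 / 33371 = 5.1689... → 5.17.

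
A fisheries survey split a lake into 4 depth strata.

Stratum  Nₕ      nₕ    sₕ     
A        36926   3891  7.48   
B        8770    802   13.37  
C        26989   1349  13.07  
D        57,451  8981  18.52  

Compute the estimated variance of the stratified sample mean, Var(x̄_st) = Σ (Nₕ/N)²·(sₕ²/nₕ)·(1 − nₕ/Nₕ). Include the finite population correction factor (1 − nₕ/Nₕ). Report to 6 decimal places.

N = 130136. Term for each stratum: Wₕ²sₕ²/nₕ·(1−nₕ/Nₕ).
Var(x̄_st) = 0.001035747 + 0.000919692 + 0.005174271 + 0.006279614 = 0.013409324 → 0.013409.

0.013409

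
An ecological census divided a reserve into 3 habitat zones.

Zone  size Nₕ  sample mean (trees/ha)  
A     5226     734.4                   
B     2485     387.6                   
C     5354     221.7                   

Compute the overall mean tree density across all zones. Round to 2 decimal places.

N = 5226 + 2485 + 5354 = 13065.
Overall mean = Σ (Nₕ/N)·x̄ₕ — weight by population share, not a simple average.
Σ Nₕx̄ₕ = 5226·734.4 + 2485·387.6 + 5354·221.7 = 3837974.4 + 963186 + 1186981.8 = 5988142.2.
Divide by N: 5988142.2 / 13065 = 458.3346... → 458.33.

458.33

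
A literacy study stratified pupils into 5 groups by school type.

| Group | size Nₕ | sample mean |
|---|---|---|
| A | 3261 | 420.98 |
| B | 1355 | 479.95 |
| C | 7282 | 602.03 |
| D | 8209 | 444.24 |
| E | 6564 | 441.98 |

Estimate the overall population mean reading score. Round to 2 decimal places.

x̄_st = (Σ Nₕx̄ₕ) / (Σ Nₕ) = (3261·420.98 + 1355·479.95 + 7282·602.03 + 8209·444.24 + 6564·441.98) / 26671
= 12955053.37 / 26671 = 485.7356... → 485.74.

485.74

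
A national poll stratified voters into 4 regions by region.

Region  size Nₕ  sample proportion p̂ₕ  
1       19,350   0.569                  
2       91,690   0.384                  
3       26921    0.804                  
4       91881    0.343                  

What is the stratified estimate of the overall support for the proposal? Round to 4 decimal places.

N = 19350 + 91690 + 26921 + 91881 = 229842.
Overall proportion = Σ (Nₕ/N)·p̂ₕ.
Σ Nₕp̂ₕ = 11010.15 + 35208.96 + 21644.484 + 31515.183 = 99378.777.
99378.777 / 229842 = 0.432379... → 0.4324.

0.4324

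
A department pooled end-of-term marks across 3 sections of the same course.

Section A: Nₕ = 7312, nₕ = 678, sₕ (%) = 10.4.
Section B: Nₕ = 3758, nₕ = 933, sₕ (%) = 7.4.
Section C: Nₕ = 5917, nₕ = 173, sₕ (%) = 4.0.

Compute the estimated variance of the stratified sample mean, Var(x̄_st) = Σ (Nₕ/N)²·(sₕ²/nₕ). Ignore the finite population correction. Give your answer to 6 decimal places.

N = 16987. Term for each stratum: Wₕ²sₕ²/nₕ.
Var(x̄_st) = 0.029558063 + 0.002872513 + 0.011221312 = 0.043651888 → 0.043652.

0.043652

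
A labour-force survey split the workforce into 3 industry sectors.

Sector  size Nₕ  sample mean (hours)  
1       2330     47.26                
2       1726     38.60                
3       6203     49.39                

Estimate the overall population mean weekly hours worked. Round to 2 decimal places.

N = 10259; weights Wₕ = Nₕ/N = (0.2271, 0.1682, 0.6046).
x̄_st = Σ Wₕ·x̄ₕ = 0.2271·47.26 + 0.1682·38.60 + 0.6046·49.39 ≈ 47.0909...
→ 47.09.

47.09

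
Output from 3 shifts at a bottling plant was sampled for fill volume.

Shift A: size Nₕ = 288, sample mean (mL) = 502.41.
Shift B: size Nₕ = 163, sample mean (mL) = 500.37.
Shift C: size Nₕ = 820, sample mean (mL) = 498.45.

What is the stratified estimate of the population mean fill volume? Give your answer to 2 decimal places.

499.59

N = 288 + 163 + 820 = 1271.
The stratified mean weights each stratum mean by its population share Nₕ/N.
Σ Nₕx̄ₕ = 288·502.41 + 163·500.37 + 820·498.45 = 144694.08 + 81560.31 + 408729 = 634983.39.
Divide by N: 634983.39 / 1271 = 499.5935... → 499.59.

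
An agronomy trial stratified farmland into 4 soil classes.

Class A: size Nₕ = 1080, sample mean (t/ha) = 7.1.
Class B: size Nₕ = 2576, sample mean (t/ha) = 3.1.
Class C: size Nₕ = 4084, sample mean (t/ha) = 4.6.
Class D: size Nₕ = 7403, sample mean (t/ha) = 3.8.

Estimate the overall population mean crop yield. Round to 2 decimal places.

x̄_st = (Σ Nₕx̄ₕ) / (Σ Nₕ) = (1080·7.1 + 2576·3.1 + 4084·4.6 + 7403·3.8) / 15143
= 62571.4 / 15143 = 4.1320... → 4.13.

4.13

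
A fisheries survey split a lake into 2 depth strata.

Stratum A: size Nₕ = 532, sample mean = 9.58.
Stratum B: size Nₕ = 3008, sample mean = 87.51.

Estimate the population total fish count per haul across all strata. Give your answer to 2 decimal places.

A: 532·9.58 = 5096.56
B: 3008·87.51 = 263230.08
τ̂ = Σ Nₕx̄ₕ = 268326.64.

268326.64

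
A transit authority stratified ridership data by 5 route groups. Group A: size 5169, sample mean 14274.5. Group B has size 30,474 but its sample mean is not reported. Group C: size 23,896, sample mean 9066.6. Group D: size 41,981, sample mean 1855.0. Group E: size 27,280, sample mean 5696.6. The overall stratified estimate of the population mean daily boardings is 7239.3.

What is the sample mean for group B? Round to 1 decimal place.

13411.5

N = 5169 + 30474 + 23896 + 41981 + 27280 = 128800.
Overall total = μ·N = 7239.3·128800 = 932421840.
Subtract the known strata: 5169·14274.5 + 23896·9066.6 + 41981·1855.0 + 27280·5696.6 = 523718367.1.
Remaining total for group B: 932421840 − 523718367.1 = 408703472.9.
Divide by its size: 408703472.9 / 30474 = 13411.547... → 13411.5.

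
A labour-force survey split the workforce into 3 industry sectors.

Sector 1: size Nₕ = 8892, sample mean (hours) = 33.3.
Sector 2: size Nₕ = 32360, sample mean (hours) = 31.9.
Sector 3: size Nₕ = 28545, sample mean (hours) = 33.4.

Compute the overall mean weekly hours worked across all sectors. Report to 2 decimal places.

N = 8892 + 32360 + 28545 = 69797.
Weight each subgroup mean by Nₕ/N and sum.
Σ Nₕx̄ₕ = 8892·33.3 + 32360·31.9 + 28545·33.4 = 296103.6 + 1032284 + 953403 = 2281790.6.
Divide by N: 2281790.6 / 69797 = 32.6918... → 32.69.

32.69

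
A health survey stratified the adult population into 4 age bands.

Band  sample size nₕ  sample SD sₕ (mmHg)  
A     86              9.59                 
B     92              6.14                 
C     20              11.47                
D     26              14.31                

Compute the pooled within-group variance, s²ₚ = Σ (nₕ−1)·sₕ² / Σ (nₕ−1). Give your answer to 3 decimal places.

85.759

Degrees of freedom: 85 + 91 + 19 + 25 = 220.
Σ(nₕ−1)sₕ² = 85·91.9681 + 91·37.6996 + 19·131.5609 + 25·204.7761 = 18867.0117.
s²ₚ = 18867.0117 / 220 = 85.75914... → 85.759.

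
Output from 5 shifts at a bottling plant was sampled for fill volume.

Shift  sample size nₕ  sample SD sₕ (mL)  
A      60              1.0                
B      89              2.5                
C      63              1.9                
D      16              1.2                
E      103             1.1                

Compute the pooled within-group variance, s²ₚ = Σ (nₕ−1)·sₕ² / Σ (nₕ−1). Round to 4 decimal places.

Degrees of freedom: 59 + 88 + 62 + 15 + 102 = 326.
Σ(nₕ−1)sₕ² = 59·1 + 88·6.25 + 62·3.61 + 15·1.44 + 102·1.21 = 977.84.
s²ₚ = 977.84 / 326 = 2.999509... → 2.9995.

2.9995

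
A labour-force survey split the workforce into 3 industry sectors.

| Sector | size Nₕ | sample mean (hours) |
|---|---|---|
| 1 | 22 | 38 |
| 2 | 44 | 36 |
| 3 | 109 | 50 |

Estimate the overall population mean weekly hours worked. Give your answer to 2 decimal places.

44.97

N = 175; weights Wₕ = Nₕ/N = (0.1257, 0.2514, 0.6229).
x̄_st = Σ Wₕ·x̄ₕ = 0.1257·38 + 0.2514·36 + 0.6229·50 ≈ 44.9714...
→ 44.97.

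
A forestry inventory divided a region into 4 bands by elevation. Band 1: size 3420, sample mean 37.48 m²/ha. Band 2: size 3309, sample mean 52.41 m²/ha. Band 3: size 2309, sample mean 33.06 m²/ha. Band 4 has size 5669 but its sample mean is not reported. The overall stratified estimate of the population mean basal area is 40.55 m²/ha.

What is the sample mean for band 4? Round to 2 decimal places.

N = 3420 + 3309 + 2309 + 5669 = 14707.
Overall total = μ·N = 40.55·14707 = 596368.85.
Subtract the known strata: 3420·37.48 + 3309·52.41 + 2309·33.06 = 377941.83.
Remaining total for band 4: 596368.85 − 377941.83 = 218427.02.
Divide by its size: 218427.02 / 5669 = 38.5301... → 38.53.

38.53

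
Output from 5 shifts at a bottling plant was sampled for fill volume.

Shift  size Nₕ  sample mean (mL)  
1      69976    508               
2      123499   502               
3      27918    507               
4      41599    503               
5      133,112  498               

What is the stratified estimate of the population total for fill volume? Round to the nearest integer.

1: 69976·508 = 35547808
2: 123499·502 = 61996498
3: 27918·507 = 14154426
4: 41599·503 = 20924297
5: 133112·498 = 66289776
τ̂ = Σ Nₕx̄ₕ = 198912805.

198912805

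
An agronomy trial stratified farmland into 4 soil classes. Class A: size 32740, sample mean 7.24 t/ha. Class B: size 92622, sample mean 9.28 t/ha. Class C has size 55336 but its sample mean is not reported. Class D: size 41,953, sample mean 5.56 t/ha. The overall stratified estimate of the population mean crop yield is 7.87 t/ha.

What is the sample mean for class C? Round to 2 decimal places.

7.63

Σ Nₕx̄ₕ = N·μ, so 55336·x̄_C = 222651·7.87 − (32740·7.24 + 92622·9.28 + 41953·5.56).
= 1752263.37 − 1329828.44 = 422434.93.
x̄_C = 422434.93 / 55336 = 7.6340... → 7.63.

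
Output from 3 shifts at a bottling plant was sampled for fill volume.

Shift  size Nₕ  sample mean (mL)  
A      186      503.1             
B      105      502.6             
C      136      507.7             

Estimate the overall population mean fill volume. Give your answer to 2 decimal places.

N = 427; weights Wₕ = Nₕ/N = (0.4356, 0.2459, 0.3185).
x̄_st = Σ Wₕ·x̄ₕ = 0.4356·503.1 + 0.2459·502.6 + 0.3185·507.7 ≈ 504.4422...
→ 504.44.

504.44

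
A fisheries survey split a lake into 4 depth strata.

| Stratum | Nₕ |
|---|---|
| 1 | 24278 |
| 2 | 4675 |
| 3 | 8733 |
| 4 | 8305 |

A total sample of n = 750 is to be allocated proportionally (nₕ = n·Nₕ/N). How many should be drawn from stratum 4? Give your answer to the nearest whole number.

135

Share of stratum 4 = 8305/45991 = 0.18058.
Allocate 750 × 0.18058 = 135.434... → 135.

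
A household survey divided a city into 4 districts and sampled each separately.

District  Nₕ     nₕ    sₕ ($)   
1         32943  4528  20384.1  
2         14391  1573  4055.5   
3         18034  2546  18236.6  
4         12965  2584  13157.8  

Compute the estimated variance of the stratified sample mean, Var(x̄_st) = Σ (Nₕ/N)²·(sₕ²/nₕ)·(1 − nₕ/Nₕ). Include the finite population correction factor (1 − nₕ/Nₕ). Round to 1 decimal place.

N = 78333. Term for each stratum: Wₕ²sₕ²/nₕ·(1−nₕ/Nₕ).
Var(x̄_st) = 13999.0302 + 314.3271 + 5946.0319 + 1469.5902 = 21728.9794 → 21729.0.

21729.0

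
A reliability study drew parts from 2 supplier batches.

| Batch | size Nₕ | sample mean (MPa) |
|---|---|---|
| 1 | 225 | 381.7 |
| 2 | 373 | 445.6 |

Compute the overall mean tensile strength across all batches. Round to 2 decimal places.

N = 225 + 373 = 598.
Overall mean = Σ (Nₕ/N)·x̄ₕ — weight by population share, not a simple average.
Σ Nₕx̄ₕ = 225·381.7 + 373·445.6 = 85882.5 + 166208.8 = 252091.3.
Divide by N: 252091.3 / 598 = 421.5574... → 421.56.

421.56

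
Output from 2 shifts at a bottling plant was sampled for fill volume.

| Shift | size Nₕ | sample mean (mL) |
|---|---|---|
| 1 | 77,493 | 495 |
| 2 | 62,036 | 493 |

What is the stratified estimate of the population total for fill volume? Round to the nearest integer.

1: 77493·495 = 38359035
2: 62036·493 = 30583748
τ̂ = Σ Nₕx̄ₕ = 68942783.

68942783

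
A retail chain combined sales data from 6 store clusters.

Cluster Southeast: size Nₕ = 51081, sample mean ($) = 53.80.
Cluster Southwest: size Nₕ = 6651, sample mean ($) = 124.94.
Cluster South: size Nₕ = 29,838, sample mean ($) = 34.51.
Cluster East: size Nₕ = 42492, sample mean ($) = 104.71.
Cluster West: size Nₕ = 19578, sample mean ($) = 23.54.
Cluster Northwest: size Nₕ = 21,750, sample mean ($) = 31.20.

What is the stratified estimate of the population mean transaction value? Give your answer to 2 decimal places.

59.50

N = 51081 + 6651 + 29838 + 42492 + 19578 + 21750 = 171390.
Overall mean = Σ (Nₕ/N)·x̄ₕ — weight by population share, not a simple average.
Σ Nₕx̄ₕ = 51081·53.80 + 6651·124.94 + 29838·34.51 + 42492·104.71 + 19578·23.54 + 21750·31.20 = 2748157.8 + 830975.94 + 1029709.38 + 4449337.32 + 460866.12 + 678600 = 10197646.56.
Divide by N: 10197646.56 / 171390 = 59.4997... → 59.50.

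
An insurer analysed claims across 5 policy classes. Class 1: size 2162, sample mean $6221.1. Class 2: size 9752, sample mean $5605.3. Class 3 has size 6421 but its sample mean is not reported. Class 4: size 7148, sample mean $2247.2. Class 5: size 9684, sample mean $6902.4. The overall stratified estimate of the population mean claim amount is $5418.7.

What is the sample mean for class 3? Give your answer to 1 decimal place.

Σ Nₕx̄ₕ = N·μ, so 6421·x̄_3 = 35167·5418.7 − (2162·6221.1 + 9752·5605.3 + 7148·2247.2 + 9684·6902.4).
= 190559422.9 − 151018731 = 39540691.9.
x̄_3 = 39540691.9 / 6421 = 6158.027... → 6158.0.

6158.0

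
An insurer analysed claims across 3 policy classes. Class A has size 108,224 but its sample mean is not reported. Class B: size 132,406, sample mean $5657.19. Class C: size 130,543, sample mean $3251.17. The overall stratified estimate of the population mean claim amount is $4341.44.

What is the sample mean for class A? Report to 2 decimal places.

N = 108224 + 132406 + 130543 = 371173.
Overall total = μ·N = 4341.44·371173 = 1611425309.12.
Subtract the known strata: 132406·5657.19 + 130543·3251.17 = 1173463384.45.
Remaining total for class A: 1611425309.12 − 1173463384.45 = 437961924.67.
Divide by its size: 437961924.67 / 108224 = 4046.8096... → 4046.81.

4046.81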